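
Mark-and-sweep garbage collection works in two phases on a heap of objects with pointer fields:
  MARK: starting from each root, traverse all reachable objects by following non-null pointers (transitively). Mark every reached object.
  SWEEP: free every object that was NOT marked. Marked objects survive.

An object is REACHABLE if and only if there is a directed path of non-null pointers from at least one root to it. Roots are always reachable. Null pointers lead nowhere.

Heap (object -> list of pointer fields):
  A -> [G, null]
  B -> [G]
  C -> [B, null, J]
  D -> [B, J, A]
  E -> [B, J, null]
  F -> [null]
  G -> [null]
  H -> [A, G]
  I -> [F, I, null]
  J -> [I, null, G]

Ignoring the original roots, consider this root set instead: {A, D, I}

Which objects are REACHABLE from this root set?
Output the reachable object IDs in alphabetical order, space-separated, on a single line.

Answer: A B D F G I J

Derivation:
Roots: A D I
Mark A: refs=G null, marked=A
Mark D: refs=B J A, marked=A D
Mark I: refs=F I null, marked=A D I
Mark G: refs=null, marked=A D G I
Mark B: refs=G, marked=A B D G I
Mark J: refs=I null G, marked=A B D G I J
Mark F: refs=null, marked=A B D F G I J
Unmarked (collected): C E H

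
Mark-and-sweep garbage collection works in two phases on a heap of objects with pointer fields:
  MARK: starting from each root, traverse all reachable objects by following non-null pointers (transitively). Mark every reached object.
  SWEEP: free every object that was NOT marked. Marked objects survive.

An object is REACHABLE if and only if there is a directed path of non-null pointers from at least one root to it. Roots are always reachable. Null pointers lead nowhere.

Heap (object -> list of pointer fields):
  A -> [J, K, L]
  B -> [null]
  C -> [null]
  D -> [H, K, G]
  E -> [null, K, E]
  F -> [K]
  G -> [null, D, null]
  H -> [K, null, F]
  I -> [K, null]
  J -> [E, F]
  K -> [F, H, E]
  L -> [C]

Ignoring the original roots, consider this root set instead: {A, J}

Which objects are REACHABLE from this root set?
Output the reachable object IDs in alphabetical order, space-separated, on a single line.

Answer: A C E F H J K L

Derivation:
Roots: A J
Mark A: refs=J K L, marked=A
Mark J: refs=E F, marked=A J
Mark K: refs=F H E, marked=A J K
Mark L: refs=C, marked=A J K L
Mark E: refs=null K E, marked=A E J K L
Mark F: refs=K, marked=A E F J K L
Mark H: refs=K null F, marked=A E F H J K L
Mark C: refs=null, marked=A C E F H J K L
Unmarked (collected): B D G I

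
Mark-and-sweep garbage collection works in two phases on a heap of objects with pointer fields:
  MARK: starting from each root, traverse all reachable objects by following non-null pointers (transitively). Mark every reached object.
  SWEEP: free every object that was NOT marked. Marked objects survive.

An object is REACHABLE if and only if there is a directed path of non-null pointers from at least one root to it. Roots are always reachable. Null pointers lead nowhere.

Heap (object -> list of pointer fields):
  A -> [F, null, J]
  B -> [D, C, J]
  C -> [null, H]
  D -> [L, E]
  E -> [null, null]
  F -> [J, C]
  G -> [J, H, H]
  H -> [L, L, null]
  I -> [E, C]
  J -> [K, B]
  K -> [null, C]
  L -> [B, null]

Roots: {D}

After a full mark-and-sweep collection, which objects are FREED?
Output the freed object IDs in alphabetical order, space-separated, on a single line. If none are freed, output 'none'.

Roots: D
Mark D: refs=L E, marked=D
Mark L: refs=B null, marked=D L
Mark E: refs=null null, marked=D E L
Mark B: refs=D C J, marked=B D E L
Mark C: refs=null H, marked=B C D E L
Mark J: refs=K B, marked=B C D E J L
Mark H: refs=L L null, marked=B C D E H J L
Mark K: refs=null C, marked=B C D E H J K L
Unmarked (collected): A F G I

Answer: A F G I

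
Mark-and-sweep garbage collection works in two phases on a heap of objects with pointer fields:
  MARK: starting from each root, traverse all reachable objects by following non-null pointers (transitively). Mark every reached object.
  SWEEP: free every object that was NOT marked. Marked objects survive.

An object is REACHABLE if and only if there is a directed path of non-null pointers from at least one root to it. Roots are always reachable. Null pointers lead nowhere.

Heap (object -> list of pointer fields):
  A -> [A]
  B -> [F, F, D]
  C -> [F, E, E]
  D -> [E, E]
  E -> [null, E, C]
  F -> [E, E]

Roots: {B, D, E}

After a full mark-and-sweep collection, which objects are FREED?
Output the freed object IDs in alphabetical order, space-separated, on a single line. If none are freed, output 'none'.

Roots: B D E
Mark B: refs=F F D, marked=B
Mark D: refs=E E, marked=B D
Mark E: refs=null E C, marked=B D E
Mark F: refs=E E, marked=B D E F
Mark C: refs=F E E, marked=B C D E F
Unmarked (collected): A

Answer: A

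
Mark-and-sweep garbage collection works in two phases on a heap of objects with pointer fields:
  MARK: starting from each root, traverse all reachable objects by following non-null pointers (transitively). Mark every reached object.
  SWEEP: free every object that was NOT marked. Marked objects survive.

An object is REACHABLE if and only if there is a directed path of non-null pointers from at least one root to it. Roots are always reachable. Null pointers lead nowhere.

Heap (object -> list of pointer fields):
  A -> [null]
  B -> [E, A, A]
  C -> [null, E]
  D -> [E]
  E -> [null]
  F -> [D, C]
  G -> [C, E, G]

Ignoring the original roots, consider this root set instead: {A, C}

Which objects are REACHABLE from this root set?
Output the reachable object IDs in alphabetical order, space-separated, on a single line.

Roots: A C
Mark A: refs=null, marked=A
Mark C: refs=null E, marked=A C
Mark E: refs=null, marked=A C E
Unmarked (collected): B D F G

Answer: A C E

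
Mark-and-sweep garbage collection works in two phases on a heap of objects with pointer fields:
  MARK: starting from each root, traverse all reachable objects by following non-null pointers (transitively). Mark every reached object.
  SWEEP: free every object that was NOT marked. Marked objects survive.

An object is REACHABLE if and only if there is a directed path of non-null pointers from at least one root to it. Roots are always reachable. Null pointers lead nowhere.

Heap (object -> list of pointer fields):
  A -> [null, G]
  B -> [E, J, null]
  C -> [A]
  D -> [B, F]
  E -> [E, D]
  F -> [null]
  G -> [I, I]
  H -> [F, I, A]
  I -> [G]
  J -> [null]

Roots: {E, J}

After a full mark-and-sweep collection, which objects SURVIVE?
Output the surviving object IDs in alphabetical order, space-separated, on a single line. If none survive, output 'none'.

Answer: B D E F J

Derivation:
Roots: E J
Mark E: refs=E D, marked=E
Mark J: refs=null, marked=E J
Mark D: refs=B F, marked=D E J
Mark B: refs=E J null, marked=B D E J
Mark F: refs=null, marked=B D E F J
Unmarked (collected): A C G H I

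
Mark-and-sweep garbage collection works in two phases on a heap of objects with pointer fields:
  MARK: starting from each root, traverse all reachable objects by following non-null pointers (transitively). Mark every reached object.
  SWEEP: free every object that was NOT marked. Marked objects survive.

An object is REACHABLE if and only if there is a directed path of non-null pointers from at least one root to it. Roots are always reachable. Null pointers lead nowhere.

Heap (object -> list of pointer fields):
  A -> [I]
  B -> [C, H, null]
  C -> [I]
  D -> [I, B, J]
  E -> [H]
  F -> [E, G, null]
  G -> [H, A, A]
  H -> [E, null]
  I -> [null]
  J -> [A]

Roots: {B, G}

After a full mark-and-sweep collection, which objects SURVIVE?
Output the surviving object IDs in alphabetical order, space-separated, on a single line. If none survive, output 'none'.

Answer: A B C E G H I

Derivation:
Roots: B G
Mark B: refs=C H null, marked=B
Mark G: refs=H A A, marked=B G
Mark C: refs=I, marked=B C G
Mark H: refs=E null, marked=B C G H
Mark A: refs=I, marked=A B C G H
Mark I: refs=null, marked=A B C G H I
Mark E: refs=H, marked=A B C E G H I
Unmarked (collected): D F J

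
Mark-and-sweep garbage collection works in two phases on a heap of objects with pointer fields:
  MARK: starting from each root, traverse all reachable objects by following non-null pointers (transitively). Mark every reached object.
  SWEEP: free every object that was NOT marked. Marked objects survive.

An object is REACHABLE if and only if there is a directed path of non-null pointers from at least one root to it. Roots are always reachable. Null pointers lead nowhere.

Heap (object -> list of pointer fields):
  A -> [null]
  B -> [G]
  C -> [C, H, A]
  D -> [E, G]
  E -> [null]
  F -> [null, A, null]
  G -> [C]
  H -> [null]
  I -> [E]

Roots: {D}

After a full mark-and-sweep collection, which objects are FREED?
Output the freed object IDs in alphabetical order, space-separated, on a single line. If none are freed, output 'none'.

Answer: B F I

Derivation:
Roots: D
Mark D: refs=E G, marked=D
Mark E: refs=null, marked=D E
Mark G: refs=C, marked=D E G
Mark C: refs=C H A, marked=C D E G
Mark H: refs=null, marked=C D E G H
Mark A: refs=null, marked=A C D E G H
Unmarked (collected): B F I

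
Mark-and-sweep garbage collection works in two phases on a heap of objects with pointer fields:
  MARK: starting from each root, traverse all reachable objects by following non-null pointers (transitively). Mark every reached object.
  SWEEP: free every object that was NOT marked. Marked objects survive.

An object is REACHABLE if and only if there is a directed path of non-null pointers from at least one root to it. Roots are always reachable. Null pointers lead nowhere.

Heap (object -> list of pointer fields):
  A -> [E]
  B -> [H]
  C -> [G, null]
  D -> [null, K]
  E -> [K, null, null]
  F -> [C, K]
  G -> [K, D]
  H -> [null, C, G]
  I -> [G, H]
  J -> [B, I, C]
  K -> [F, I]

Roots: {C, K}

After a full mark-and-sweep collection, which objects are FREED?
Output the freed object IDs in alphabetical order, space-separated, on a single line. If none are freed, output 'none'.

Answer: A B E J

Derivation:
Roots: C K
Mark C: refs=G null, marked=C
Mark K: refs=F I, marked=C K
Mark G: refs=K D, marked=C G K
Mark F: refs=C K, marked=C F G K
Mark I: refs=G H, marked=C F G I K
Mark D: refs=null K, marked=C D F G I K
Mark H: refs=null C G, marked=C D F G H I K
Unmarked (collected): A B E J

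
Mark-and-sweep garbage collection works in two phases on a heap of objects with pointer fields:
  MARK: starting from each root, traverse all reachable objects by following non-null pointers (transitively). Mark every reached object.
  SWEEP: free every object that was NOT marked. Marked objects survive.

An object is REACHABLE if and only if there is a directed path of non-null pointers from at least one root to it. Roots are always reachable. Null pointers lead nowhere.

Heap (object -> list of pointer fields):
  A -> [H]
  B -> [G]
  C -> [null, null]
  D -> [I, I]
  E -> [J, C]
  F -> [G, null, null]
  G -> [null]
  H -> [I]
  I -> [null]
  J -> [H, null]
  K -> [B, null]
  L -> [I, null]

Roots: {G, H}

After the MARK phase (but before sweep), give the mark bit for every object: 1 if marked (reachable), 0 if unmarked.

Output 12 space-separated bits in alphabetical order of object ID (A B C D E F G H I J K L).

Answer: 0 0 0 0 0 0 1 1 1 0 0 0

Derivation:
Roots: G H
Mark G: refs=null, marked=G
Mark H: refs=I, marked=G H
Mark I: refs=null, marked=G H I
Unmarked (collected): A B C D E F J K L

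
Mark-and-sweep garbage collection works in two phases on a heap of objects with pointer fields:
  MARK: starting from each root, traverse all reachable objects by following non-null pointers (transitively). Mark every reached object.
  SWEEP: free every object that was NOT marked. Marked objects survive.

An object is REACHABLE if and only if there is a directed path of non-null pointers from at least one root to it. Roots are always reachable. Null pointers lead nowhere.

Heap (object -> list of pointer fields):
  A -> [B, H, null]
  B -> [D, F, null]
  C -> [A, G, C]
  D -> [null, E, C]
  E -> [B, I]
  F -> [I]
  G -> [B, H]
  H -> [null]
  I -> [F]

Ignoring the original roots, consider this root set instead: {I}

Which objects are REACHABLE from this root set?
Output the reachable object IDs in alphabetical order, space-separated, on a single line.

Answer: F I

Derivation:
Roots: I
Mark I: refs=F, marked=I
Mark F: refs=I, marked=F I
Unmarked (collected): A B C D E G H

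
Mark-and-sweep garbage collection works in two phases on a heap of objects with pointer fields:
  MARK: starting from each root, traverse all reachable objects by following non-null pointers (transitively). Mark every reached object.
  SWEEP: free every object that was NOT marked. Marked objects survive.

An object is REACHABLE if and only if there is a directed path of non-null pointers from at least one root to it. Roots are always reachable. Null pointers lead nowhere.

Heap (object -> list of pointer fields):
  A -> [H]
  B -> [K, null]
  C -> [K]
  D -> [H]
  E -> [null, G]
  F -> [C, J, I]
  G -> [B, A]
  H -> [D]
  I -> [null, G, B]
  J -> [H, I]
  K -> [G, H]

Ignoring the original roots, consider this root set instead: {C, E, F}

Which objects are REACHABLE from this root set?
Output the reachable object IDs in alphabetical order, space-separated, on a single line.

Answer: A B C D E F G H I J K

Derivation:
Roots: C E F
Mark C: refs=K, marked=C
Mark E: refs=null G, marked=C E
Mark F: refs=C J I, marked=C E F
Mark K: refs=G H, marked=C E F K
Mark G: refs=B A, marked=C E F G K
Mark J: refs=H I, marked=C E F G J K
Mark I: refs=null G B, marked=C E F G I J K
Mark H: refs=D, marked=C E F G H I J K
Mark B: refs=K null, marked=B C E F G H I J K
Mark A: refs=H, marked=A B C E F G H I J K
Mark D: refs=H, marked=A B C D E F G H I J K
Unmarked (collected): (none)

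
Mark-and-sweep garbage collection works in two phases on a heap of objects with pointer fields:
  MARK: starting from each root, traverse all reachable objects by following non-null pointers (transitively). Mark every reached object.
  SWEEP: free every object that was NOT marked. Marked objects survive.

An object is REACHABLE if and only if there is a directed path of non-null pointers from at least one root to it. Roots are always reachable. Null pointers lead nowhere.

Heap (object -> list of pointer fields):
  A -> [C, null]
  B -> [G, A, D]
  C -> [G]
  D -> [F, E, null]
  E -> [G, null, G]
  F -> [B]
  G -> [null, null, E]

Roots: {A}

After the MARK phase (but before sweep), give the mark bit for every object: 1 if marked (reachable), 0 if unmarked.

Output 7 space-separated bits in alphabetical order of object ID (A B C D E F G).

Roots: A
Mark A: refs=C null, marked=A
Mark C: refs=G, marked=A C
Mark G: refs=null null E, marked=A C G
Mark E: refs=G null G, marked=A C E G
Unmarked (collected): B D F

Answer: 1 0 1 0 1 0 1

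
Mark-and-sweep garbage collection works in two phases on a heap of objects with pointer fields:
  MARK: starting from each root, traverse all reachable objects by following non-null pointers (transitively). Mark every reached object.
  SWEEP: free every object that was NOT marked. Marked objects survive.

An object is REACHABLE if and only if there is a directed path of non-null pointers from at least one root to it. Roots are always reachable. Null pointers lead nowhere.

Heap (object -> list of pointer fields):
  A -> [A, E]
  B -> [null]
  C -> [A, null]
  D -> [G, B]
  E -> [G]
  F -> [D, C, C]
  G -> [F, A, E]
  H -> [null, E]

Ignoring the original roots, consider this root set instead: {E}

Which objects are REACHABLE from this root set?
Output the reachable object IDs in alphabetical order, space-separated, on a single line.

Answer: A B C D E F G

Derivation:
Roots: E
Mark E: refs=G, marked=E
Mark G: refs=F A E, marked=E G
Mark F: refs=D C C, marked=E F G
Mark A: refs=A E, marked=A E F G
Mark D: refs=G B, marked=A D E F G
Mark C: refs=A null, marked=A C D E F G
Mark B: refs=null, marked=A B C D E F G
Unmarked (collected): H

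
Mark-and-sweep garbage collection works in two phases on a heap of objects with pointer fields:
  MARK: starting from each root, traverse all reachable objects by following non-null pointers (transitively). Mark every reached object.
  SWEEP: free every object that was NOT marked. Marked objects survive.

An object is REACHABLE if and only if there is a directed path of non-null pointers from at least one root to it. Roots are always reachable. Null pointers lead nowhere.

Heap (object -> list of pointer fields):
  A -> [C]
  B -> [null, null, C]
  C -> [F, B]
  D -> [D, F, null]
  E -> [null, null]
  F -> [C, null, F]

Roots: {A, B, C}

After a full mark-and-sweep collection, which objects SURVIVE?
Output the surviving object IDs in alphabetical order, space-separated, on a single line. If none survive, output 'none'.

Roots: A B C
Mark A: refs=C, marked=A
Mark B: refs=null null C, marked=A B
Mark C: refs=F B, marked=A B C
Mark F: refs=C null F, marked=A B C F
Unmarked (collected): D E

Answer: A B C F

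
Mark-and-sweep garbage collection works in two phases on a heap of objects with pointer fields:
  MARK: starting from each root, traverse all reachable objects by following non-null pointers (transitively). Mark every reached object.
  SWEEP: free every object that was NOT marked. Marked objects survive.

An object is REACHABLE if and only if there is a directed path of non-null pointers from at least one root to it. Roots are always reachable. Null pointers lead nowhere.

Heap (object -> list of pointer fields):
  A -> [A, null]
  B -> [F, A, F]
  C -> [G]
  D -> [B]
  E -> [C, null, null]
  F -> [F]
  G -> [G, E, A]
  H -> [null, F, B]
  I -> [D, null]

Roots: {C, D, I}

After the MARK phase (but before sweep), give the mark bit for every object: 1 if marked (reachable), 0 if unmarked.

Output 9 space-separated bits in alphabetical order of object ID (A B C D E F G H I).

Roots: C D I
Mark C: refs=G, marked=C
Mark D: refs=B, marked=C D
Mark I: refs=D null, marked=C D I
Mark G: refs=G E A, marked=C D G I
Mark B: refs=F A F, marked=B C D G I
Mark E: refs=C null null, marked=B C D E G I
Mark A: refs=A null, marked=A B C D E G I
Mark F: refs=F, marked=A B C D E F G I
Unmarked (collected): H

Answer: 1 1 1 1 1 1 1 0 1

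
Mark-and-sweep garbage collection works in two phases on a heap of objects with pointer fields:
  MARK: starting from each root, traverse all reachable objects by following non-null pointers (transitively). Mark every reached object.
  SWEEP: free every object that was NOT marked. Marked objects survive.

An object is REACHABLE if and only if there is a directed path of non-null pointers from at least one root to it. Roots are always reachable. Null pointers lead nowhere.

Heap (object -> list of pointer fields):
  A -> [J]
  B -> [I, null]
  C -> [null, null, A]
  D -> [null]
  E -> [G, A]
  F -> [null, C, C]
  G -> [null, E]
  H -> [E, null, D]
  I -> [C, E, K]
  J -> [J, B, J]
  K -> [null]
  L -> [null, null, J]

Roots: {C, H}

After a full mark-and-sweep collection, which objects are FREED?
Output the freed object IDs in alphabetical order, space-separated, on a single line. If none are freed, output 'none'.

Roots: C H
Mark C: refs=null null A, marked=C
Mark H: refs=E null D, marked=C H
Mark A: refs=J, marked=A C H
Mark E: refs=G A, marked=A C E H
Mark D: refs=null, marked=A C D E H
Mark J: refs=J B J, marked=A C D E H J
Mark G: refs=null E, marked=A C D E G H J
Mark B: refs=I null, marked=A B C D E G H J
Mark I: refs=C E K, marked=A B C D E G H I J
Mark K: refs=null, marked=A B C D E G H I J K
Unmarked (collected): F L

Answer: F L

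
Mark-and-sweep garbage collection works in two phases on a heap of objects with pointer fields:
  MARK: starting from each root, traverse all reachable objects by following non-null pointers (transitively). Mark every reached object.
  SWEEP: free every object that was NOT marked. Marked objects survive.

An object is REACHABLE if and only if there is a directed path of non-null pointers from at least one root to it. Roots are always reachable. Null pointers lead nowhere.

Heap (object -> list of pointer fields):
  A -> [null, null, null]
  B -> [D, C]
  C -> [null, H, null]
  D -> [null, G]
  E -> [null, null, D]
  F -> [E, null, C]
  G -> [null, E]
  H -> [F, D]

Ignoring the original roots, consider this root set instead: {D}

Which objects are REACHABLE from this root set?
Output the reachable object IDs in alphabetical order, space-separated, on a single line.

Answer: D E G

Derivation:
Roots: D
Mark D: refs=null G, marked=D
Mark G: refs=null E, marked=D G
Mark E: refs=null null D, marked=D E G
Unmarked (collected): A B C F H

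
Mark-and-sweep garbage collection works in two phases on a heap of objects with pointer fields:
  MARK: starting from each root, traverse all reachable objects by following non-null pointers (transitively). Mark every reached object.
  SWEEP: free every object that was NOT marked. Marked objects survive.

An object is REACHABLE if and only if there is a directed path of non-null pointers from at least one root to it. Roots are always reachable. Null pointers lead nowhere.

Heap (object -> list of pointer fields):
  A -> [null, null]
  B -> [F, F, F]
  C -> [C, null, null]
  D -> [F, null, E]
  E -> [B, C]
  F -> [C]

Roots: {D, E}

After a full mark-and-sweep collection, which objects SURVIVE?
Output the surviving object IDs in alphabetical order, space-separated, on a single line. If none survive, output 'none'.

Answer: B C D E F

Derivation:
Roots: D E
Mark D: refs=F null E, marked=D
Mark E: refs=B C, marked=D E
Mark F: refs=C, marked=D E F
Mark B: refs=F F F, marked=B D E F
Mark C: refs=C null null, marked=B C D E F
Unmarked (collected): A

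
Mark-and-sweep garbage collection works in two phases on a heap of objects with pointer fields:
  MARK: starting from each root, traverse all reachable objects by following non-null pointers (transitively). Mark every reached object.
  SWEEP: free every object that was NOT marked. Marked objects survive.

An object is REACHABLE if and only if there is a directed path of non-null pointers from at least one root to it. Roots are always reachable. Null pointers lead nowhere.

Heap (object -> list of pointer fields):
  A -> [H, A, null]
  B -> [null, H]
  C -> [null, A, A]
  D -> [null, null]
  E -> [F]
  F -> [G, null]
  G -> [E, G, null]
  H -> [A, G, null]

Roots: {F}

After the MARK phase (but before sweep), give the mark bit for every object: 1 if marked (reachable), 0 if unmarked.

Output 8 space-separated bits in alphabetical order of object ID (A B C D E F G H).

Answer: 0 0 0 0 1 1 1 0

Derivation:
Roots: F
Mark F: refs=G null, marked=F
Mark G: refs=E G null, marked=F G
Mark E: refs=F, marked=E F G
Unmarked (collected): A B C D H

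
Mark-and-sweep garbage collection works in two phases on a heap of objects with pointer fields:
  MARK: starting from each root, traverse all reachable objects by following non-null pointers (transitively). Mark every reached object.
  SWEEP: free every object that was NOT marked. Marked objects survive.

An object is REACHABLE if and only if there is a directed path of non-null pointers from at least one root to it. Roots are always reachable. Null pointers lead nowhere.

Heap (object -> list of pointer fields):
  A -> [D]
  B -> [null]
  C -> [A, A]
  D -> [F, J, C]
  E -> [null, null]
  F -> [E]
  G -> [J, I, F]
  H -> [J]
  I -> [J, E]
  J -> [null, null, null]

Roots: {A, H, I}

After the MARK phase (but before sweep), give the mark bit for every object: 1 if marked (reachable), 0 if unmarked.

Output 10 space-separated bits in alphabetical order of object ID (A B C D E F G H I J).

Answer: 1 0 1 1 1 1 0 1 1 1

Derivation:
Roots: A H I
Mark A: refs=D, marked=A
Mark H: refs=J, marked=A H
Mark I: refs=J E, marked=A H I
Mark D: refs=F J C, marked=A D H I
Mark J: refs=null null null, marked=A D H I J
Mark E: refs=null null, marked=A D E H I J
Mark F: refs=E, marked=A D E F H I J
Mark C: refs=A A, marked=A C D E F H I J
Unmarked (collected): B G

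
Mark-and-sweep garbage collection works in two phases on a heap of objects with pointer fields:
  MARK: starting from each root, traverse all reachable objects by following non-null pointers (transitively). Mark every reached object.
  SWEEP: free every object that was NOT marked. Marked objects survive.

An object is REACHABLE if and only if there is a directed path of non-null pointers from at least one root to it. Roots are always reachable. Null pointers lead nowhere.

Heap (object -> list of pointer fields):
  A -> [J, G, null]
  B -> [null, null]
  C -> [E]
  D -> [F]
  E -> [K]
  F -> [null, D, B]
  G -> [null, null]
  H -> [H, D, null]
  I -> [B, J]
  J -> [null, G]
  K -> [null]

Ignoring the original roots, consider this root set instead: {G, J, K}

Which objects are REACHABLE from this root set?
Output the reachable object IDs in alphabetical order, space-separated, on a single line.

Roots: G J K
Mark G: refs=null null, marked=G
Mark J: refs=null G, marked=G J
Mark K: refs=null, marked=G J K
Unmarked (collected): A B C D E F H I

Answer: G J K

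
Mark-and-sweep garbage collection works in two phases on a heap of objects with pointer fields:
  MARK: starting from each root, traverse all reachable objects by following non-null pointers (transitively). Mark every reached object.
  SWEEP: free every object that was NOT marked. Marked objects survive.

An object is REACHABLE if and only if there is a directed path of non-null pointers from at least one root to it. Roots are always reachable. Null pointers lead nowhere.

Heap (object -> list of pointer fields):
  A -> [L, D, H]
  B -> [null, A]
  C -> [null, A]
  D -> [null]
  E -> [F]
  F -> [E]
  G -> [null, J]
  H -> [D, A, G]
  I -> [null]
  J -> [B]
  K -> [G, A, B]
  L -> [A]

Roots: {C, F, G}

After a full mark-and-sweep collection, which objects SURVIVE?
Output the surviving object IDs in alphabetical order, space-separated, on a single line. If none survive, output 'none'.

Roots: C F G
Mark C: refs=null A, marked=C
Mark F: refs=E, marked=C F
Mark G: refs=null J, marked=C F G
Mark A: refs=L D H, marked=A C F G
Mark E: refs=F, marked=A C E F G
Mark J: refs=B, marked=A C E F G J
Mark L: refs=A, marked=A C E F G J L
Mark D: refs=null, marked=A C D E F G J L
Mark H: refs=D A G, marked=A C D E F G H J L
Mark B: refs=null A, marked=A B C D E F G H J L
Unmarked (collected): I K

Answer: A B C D E F G H J L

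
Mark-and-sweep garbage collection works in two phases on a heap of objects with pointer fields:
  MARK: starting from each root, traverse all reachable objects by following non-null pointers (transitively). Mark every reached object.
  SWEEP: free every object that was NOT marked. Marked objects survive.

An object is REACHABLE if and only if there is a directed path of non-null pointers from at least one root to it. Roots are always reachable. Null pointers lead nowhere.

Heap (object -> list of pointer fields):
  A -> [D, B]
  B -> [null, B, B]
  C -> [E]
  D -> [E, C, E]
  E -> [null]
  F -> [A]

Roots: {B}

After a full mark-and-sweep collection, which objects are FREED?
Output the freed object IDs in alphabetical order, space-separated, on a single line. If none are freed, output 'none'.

Roots: B
Mark B: refs=null B B, marked=B
Unmarked (collected): A C D E F

Answer: A C D E F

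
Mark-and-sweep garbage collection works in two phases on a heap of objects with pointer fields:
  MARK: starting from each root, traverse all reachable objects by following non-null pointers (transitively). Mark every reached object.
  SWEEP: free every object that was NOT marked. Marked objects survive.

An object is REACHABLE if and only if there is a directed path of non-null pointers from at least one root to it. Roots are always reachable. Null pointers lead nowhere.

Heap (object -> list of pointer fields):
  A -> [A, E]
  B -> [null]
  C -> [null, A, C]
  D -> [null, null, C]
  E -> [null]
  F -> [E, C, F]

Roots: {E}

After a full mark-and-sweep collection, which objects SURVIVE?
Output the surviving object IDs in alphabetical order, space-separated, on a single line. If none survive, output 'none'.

Answer: E

Derivation:
Roots: E
Mark E: refs=null, marked=E
Unmarked (collected): A B C D F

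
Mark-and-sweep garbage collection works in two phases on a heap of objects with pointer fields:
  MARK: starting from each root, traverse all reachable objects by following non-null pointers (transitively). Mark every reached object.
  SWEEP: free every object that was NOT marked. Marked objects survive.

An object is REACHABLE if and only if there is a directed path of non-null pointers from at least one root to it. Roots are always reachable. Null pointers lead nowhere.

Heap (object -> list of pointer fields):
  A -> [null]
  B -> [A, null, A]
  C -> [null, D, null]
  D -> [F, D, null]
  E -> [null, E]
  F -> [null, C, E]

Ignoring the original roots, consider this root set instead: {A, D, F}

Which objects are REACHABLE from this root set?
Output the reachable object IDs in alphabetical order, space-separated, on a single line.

Answer: A C D E F

Derivation:
Roots: A D F
Mark A: refs=null, marked=A
Mark D: refs=F D null, marked=A D
Mark F: refs=null C E, marked=A D F
Mark C: refs=null D null, marked=A C D F
Mark E: refs=null E, marked=A C D E F
Unmarked (collected): B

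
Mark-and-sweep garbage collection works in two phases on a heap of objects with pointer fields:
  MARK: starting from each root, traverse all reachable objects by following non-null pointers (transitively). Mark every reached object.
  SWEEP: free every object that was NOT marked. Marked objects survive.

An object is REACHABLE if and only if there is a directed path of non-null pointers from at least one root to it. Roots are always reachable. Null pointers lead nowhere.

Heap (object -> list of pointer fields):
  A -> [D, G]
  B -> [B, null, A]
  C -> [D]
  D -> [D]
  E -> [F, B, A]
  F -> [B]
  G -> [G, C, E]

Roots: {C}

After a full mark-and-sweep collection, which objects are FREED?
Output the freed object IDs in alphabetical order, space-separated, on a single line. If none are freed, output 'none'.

Roots: C
Mark C: refs=D, marked=C
Mark D: refs=D, marked=C D
Unmarked (collected): A B E F G

Answer: A B E F G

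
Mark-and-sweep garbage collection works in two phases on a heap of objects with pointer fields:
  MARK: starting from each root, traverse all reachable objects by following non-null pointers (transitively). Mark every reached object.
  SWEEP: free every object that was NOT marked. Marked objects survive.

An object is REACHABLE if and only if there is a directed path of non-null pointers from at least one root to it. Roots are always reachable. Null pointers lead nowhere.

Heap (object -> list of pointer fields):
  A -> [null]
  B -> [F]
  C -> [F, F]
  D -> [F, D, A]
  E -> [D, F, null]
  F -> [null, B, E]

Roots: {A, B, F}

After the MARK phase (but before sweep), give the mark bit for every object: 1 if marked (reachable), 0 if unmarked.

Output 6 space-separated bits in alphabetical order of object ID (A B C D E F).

Roots: A B F
Mark A: refs=null, marked=A
Mark B: refs=F, marked=A B
Mark F: refs=null B E, marked=A B F
Mark E: refs=D F null, marked=A B E F
Mark D: refs=F D A, marked=A B D E F
Unmarked (collected): C

Answer: 1 1 0 1 1 1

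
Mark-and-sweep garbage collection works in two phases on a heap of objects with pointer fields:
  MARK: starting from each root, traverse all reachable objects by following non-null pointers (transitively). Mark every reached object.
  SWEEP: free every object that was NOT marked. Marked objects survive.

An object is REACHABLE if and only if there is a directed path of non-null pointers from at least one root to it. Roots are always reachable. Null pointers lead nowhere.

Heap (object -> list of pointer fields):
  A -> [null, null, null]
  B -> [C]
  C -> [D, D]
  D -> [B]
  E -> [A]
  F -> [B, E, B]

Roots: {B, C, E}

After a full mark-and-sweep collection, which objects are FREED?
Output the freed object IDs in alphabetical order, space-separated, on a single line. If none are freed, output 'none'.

Roots: B C E
Mark B: refs=C, marked=B
Mark C: refs=D D, marked=B C
Mark E: refs=A, marked=B C E
Mark D: refs=B, marked=B C D E
Mark A: refs=null null null, marked=A B C D E
Unmarked (collected): F

Answer: F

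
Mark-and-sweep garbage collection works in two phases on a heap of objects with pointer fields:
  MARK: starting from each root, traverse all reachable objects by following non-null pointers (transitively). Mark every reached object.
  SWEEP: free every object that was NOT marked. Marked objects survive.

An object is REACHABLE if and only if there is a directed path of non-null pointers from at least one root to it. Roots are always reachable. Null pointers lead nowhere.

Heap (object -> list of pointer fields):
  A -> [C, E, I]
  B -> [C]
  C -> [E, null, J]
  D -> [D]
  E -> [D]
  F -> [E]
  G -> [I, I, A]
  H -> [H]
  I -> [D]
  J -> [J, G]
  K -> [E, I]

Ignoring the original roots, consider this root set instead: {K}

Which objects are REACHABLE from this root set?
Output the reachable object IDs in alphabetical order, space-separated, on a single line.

Roots: K
Mark K: refs=E I, marked=K
Mark E: refs=D, marked=E K
Mark I: refs=D, marked=E I K
Mark D: refs=D, marked=D E I K
Unmarked (collected): A B C F G H J

Answer: D E I K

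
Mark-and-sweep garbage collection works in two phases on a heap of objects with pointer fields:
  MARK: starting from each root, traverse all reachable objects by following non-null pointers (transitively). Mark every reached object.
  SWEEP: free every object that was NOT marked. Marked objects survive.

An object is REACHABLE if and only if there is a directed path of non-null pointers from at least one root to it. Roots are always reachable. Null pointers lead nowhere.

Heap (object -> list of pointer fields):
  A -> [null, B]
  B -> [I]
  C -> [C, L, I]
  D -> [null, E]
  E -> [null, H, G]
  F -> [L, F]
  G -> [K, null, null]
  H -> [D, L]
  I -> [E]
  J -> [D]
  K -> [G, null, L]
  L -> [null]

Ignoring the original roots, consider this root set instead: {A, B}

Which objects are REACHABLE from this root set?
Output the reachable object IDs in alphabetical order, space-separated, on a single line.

Answer: A B D E G H I K L

Derivation:
Roots: A B
Mark A: refs=null B, marked=A
Mark B: refs=I, marked=A B
Mark I: refs=E, marked=A B I
Mark E: refs=null H G, marked=A B E I
Mark H: refs=D L, marked=A B E H I
Mark G: refs=K null null, marked=A B E G H I
Mark D: refs=null E, marked=A B D E G H I
Mark L: refs=null, marked=A B D E G H I L
Mark K: refs=G null L, marked=A B D E G H I K L
Unmarked (collected): C F J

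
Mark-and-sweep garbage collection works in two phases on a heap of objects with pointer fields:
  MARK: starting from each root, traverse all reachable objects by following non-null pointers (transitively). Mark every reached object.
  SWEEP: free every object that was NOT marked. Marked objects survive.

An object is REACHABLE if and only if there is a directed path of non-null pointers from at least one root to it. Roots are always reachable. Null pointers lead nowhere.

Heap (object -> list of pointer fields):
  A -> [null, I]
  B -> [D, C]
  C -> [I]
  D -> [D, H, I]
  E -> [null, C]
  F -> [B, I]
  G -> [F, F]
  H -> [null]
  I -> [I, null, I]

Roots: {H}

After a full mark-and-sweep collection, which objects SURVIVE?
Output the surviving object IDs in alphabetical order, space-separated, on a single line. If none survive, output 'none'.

Answer: H

Derivation:
Roots: H
Mark H: refs=null, marked=H
Unmarked (collected): A B C D E F G I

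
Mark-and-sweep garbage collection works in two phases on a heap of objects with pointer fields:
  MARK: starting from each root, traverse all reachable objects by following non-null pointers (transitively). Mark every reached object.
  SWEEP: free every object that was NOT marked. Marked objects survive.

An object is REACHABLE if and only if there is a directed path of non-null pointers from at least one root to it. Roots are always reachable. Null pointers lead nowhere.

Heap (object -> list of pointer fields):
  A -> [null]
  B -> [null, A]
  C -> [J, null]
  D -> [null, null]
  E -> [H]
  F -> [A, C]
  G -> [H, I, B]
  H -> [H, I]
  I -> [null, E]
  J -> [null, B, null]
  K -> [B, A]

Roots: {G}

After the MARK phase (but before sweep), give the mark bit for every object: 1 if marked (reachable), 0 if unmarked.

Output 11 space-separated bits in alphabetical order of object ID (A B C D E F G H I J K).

Roots: G
Mark G: refs=H I B, marked=G
Mark H: refs=H I, marked=G H
Mark I: refs=null E, marked=G H I
Mark B: refs=null A, marked=B G H I
Mark E: refs=H, marked=B E G H I
Mark A: refs=null, marked=A B E G H I
Unmarked (collected): C D F J K

Answer: 1 1 0 0 1 0 1 1 1 0 0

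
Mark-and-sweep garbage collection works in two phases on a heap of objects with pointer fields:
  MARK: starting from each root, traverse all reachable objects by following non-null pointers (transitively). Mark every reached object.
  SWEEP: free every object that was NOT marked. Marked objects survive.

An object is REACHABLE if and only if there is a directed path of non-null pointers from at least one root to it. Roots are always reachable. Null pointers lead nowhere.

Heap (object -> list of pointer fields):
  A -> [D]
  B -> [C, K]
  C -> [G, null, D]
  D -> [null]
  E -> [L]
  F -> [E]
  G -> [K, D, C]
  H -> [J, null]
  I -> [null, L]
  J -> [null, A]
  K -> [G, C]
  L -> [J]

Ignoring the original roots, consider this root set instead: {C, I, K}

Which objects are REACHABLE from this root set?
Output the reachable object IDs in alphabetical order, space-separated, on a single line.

Roots: C I K
Mark C: refs=G null D, marked=C
Mark I: refs=null L, marked=C I
Mark K: refs=G C, marked=C I K
Mark G: refs=K D C, marked=C G I K
Mark D: refs=null, marked=C D G I K
Mark L: refs=J, marked=C D G I K L
Mark J: refs=null A, marked=C D G I J K L
Mark A: refs=D, marked=A C D G I J K L
Unmarked (collected): B E F H

Answer: A C D G I J K L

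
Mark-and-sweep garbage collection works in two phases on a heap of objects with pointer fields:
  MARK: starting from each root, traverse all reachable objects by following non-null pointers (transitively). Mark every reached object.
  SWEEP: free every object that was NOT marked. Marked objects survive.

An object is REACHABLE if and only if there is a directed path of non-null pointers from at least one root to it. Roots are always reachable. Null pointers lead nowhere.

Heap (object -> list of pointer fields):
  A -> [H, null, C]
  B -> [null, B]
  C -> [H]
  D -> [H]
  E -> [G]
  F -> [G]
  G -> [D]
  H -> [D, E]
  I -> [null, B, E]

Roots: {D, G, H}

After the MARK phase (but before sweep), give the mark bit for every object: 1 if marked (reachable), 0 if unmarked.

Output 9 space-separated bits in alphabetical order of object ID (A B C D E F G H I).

Answer: 0 0 0 1 1 0 1 1 0

Derivation:
Roots: D G H
Mark D: refs=H, marked=D
Mark G: refs=D, marked=D G
Mark H: refs=D E, marked=D G H
Mark E: refs=G, marked=D E G H
Unmarked (collected): A B C F I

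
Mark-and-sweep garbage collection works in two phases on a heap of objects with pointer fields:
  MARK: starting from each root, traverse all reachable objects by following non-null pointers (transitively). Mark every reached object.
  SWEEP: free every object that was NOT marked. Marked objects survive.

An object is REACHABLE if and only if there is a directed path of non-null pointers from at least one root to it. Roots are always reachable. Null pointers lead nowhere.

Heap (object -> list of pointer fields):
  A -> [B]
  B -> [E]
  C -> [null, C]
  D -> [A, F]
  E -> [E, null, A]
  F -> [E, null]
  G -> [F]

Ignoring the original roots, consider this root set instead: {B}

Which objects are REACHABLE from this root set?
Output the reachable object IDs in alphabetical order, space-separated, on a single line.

Roots: B
Mark B: refs=E, marked=B
Mark E: refs=E null A, marked=B E
Mark A: refs=B, marked=A B E
Unmarked (collected): C D F G

Answer: A B E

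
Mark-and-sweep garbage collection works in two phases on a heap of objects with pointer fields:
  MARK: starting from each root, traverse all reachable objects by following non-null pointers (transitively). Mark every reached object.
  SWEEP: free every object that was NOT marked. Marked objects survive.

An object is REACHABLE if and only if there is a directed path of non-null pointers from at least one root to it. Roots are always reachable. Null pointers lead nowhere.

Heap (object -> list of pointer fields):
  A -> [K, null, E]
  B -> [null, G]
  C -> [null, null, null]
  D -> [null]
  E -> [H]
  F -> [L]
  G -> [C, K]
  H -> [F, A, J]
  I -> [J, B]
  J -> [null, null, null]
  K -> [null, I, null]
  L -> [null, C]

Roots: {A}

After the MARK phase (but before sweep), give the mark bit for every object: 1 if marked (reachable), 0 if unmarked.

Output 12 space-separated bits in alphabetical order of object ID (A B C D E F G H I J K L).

Roots: A
Mark A: refs=K null E, marked=A
Mark K: refs=null I null, marked=A K
Mark E: refs=H, marked=A E K
Mark I: refs=J B, marked=A E I K
Mark H: refs=F A J, marked=A E H I K
Mark J: refs=null null null, marked=A E H I J K
Mark B: refs=null G, marked=A B E H I J K
Mark F: refs=L, marked=A B E F H I J K
Mark G: refs=C K, marked=A B E F G H I J K
Mark L: refs=null C, marked=A B E F G H I J K L
Mark C: refs=null null null, marked=A B C E F G H I J K L
Unmarked (collected): D

Answer: 1 1 1 0 1 1 1 1 1 1 1 1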